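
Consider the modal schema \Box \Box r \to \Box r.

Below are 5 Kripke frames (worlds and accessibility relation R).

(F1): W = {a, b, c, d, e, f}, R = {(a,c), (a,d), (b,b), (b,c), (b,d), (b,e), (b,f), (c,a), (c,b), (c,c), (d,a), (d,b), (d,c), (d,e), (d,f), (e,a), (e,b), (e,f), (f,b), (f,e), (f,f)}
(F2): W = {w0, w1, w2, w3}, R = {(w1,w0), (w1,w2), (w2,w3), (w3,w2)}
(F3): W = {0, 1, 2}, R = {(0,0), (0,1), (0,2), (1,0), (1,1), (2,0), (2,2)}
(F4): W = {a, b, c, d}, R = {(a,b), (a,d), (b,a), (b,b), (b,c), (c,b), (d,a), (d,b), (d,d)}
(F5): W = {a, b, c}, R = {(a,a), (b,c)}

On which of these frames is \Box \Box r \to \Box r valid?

The schema corresponds to density: \forall x \forall y (Rxy \to \exists z (Rxz \wedge Rzy)).
(F1): fails — Rea but no z with Rez and Rza.
(F2): fails — Rw1w2 but no z with Rw1z and Rzw2.
(F3): satisfies the condition.
(F4): satisfies the condition.
(F5): fails — Rbc but no z with Rbz and Rzc.
Valid on: (F3), (F4).

(F3), (F4)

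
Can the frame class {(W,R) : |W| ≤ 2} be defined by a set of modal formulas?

Any modally definable frame class is closed under disjoint unions.
Any modal formula valid on each of 3 disjoint one-world frames is valid on their disjoint union (validity is preserved under disjoint unions). Each one-world frame has |W|=1≤2, but the union has |W|=3.
So the class is not modally definable.

No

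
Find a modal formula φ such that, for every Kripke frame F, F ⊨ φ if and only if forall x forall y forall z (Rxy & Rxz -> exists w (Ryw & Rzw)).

The condition is convergence. The .2 schema ◇□p → □◇p defines it.
Suppose ◇□p→□◇p is valid. Take Rxy, Rxz and set V(p)={w : Ryw}. Then □p at y so ◇□p at x, so □◇p at x, so ◇p at z, giving w with Rzw and Ryw.

◇□p → □◇p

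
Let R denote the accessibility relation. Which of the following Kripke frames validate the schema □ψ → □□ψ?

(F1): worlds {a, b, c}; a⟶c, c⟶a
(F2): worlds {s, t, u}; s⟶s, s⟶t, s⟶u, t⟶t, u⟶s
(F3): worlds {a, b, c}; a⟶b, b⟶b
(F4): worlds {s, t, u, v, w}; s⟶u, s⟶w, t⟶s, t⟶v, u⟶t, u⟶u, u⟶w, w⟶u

The schema corresponds to transitivity: ∀x ∀y ∀z (Rxy ∧ Ryz → Rxz).
(F1): fails — Rac and Rca but not Raa.
(F2): fails — Rus and Rsu but not Ruu.
(F3): condition met.
(F4): fails — Rut and Rtv but not Ruv.
Valid on: (F3).

(F3)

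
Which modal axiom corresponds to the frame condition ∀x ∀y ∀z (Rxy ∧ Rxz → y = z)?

The condition is partial functionality. The CD schema ◇r → □r defines it.
Suppose ◇r→□r is valid. Take Rxy, Rxz and set V(r)={y}. Then ◇r at x, so □r at x, so r at z, i.e. z=y.

◇r → □r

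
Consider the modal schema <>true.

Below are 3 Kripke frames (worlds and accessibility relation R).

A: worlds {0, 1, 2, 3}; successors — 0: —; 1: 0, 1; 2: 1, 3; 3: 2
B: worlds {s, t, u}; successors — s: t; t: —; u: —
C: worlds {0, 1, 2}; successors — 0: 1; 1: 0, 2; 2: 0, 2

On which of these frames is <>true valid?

Frame correspondent (Sahlqvist): forall x exists y Rxy — i.e. seriality.
A: fails — world 0 has no successor.
B: fails — world t has no successor.
C: satisfies the condition.
Valid on: C.

C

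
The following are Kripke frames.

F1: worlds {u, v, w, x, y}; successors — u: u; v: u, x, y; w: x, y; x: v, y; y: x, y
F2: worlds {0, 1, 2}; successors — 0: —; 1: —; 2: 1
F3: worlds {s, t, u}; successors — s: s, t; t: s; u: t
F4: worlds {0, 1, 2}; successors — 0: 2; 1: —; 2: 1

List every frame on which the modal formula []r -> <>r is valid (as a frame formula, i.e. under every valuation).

F1, F3

Frame correspondent (Sahlqvist): forall x exists y Rxy — i.e. seriality.
F1: satisfies the condition.
F2: fails — world 0 has no successor.
F3: satisfies the condition.
F4: fails — world 1 has no successor.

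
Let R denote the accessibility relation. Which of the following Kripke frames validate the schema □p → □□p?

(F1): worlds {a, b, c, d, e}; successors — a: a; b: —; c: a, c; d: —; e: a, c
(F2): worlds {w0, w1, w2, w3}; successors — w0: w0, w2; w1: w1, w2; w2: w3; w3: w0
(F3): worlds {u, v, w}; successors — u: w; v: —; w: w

(F1), (F3)

Frame correspondent (Sahlqvist): ∀x ∀y ∀z (Rxy ∧ Ryz → Rxz) — i.e. transitivity.
(F1): satisfies the condition.
(F2): fails — Rw1w2 and Rw2w3 but not Rw1w3.
(F3): satisfies the condition.
Valid on: (F1), (F3).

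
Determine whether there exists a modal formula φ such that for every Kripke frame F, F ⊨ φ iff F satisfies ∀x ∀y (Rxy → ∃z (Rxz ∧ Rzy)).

Yes: it is density, defined by the C4 schema □□p → □p.

Definable; □□p → □p defines it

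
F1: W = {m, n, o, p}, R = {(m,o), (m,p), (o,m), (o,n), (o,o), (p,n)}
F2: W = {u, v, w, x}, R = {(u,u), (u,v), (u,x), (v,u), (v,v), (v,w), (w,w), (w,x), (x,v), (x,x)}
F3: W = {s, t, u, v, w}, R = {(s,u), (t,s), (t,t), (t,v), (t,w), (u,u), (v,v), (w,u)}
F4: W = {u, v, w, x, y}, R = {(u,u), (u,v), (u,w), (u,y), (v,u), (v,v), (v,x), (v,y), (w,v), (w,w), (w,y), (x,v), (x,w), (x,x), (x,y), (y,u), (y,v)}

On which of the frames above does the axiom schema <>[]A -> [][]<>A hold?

F2, F4

The schema corresponds to a generalized confluence (Geach) condition: forall x forall y forall z ((xRy & x R^2 z) -> exists w (yRw & zRw)).
F1: fails — mRo, mR²n but no w with oRw and nRw.
F2: ✓.
F3: fails — tRs, tR²t but no w* with sRw* and tRw*.
F4: ✓.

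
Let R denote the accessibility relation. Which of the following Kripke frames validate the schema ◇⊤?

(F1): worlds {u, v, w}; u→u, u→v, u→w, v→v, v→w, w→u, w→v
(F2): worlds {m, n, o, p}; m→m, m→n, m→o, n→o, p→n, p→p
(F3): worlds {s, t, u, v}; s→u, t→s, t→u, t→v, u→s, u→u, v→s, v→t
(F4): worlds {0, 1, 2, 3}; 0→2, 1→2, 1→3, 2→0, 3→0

(F1), (F3), (F4)

The schema corresponds to seriality: ∀x ∃y Rxy.
(F1): satisfies the condition.
(F2): fails — world o has no successor.
(F3): satisfies the condition.
(F4): satisfies the condition.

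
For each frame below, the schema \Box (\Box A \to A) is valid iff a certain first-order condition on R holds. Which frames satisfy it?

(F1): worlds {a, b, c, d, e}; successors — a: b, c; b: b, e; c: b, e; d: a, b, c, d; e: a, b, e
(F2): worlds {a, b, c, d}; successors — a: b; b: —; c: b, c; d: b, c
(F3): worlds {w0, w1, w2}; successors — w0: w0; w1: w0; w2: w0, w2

(F3)

Frame correspondent (Sahlqvist): \forall x \forall y (Rxy \to Ryy) — i.e. shift-reflexivity.
(F1): fails — Rdc but not Rcc.
(F2): fails — Rab but not Rbb.
(F3): holds.
Valid on: (F3).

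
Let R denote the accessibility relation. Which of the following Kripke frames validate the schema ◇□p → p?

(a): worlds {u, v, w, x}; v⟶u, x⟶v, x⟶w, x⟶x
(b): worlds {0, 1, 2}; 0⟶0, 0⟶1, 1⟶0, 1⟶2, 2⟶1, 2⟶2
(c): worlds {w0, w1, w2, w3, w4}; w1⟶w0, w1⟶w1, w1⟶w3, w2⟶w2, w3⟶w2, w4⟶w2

This is the axiom for a generalized confluence (Geach) condition; its first-order frame correspondent is ∀x ∀y (xRy → ∃w (yRw ∧ x = w)).
(a): fails — vRu but no t with uRt and v=t.
(b): satisfies the condition.
(c): fails — w1Rw0 but no w with w0Rw and w1=w.

(b)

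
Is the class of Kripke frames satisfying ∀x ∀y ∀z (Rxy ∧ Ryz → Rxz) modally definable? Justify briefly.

Yes, by □p → □□p

Yes: it is transitivity, defined by the 4 schema □p → □□p.
Suppose □p→□□p is valid. Take Rxy, Ryz and set V(p)={w : Rxw}. Then □p at x, so □□p at x, so □p at y, so p at z, i.e. Rxz.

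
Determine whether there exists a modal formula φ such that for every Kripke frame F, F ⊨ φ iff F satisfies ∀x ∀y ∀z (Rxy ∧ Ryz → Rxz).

Yes: it is transitivity, defined by the 4 schema □r → □□r.

Yes — defined by □r → □□r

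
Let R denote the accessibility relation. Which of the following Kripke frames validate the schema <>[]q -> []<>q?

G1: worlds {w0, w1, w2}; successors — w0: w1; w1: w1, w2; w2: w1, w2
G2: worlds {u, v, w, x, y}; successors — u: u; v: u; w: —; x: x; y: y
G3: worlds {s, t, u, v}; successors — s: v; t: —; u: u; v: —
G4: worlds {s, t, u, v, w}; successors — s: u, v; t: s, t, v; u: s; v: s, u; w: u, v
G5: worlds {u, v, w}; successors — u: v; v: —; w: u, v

Frame correspondent (Sahlqvist): forall x forall y forall z (Rxy & Rxz -> exists w (Ryw & Rzw)) — i.e. convergence.
G1: holds.
G2: holds.
G3: fails — Rsv and Rsv but v and v have no common successor.
G4: fails — Rvu and Rvs but u and s have no common successor.
G5: fails — Ruv and Ruv but v and v have no common successor.
Valid on: G1, G2.

G1, G2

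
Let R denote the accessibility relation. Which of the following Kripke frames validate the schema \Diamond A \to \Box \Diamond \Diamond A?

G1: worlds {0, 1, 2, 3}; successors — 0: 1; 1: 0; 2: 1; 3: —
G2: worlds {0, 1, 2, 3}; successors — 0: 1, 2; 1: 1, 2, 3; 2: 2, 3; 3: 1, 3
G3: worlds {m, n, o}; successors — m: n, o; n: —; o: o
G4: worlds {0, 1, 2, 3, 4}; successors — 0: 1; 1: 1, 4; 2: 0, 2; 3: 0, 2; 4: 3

This is the axiom for a generalized confluence (Geach) condition; its first-order frame correspondent is \forall x \forall y \forall z ((xRy \wedge xRz) \to \exists w (y = w \wedge z R^2 w)).
G1: condition met.
G2: condition met.
G3: fails — mRn, mRn but no w with n=w and nR²w.
G4: fails — 1R1, 1R4 but no w with 1=w and 4R²w.
Valid on: G1, G2.

G1, G2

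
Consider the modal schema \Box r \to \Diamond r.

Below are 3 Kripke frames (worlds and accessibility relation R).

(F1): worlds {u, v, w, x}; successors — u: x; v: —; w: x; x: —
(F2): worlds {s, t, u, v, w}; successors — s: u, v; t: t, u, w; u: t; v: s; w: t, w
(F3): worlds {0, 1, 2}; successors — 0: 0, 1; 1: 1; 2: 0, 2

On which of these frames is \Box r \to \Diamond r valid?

The schema corresponds to seriality: \forall x \exists y Rxy.
(F1): fails — world v has no successor.
(F2): holds.
(F3): holds.
Valid on: (F2), (F3).

(F2), (F3)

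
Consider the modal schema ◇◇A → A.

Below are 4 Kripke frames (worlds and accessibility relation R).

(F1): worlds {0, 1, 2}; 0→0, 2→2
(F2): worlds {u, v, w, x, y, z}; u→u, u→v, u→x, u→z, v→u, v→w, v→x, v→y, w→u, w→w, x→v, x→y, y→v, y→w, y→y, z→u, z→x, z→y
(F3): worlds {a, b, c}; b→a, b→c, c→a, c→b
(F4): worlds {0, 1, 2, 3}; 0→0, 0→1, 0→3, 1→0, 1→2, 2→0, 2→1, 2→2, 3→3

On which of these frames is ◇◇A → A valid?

This is the axiom for a generalized confluence (Geach) condition; its first-order frame correspondent is ∀x ∀y (xR²y → ∃w (y = w ∧ x = w)).
(F1): holds.
(F2): fails — uR²v but v ≠ u.
(F3): fails — bR²a but a ≠ b.
(F4): fails — 0R²1 but 1 ≠ 0.

(F1)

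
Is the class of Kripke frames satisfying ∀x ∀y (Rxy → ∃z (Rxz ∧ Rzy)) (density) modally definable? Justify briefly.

Yes, by □□r → □r

The condition is density. A defining modal formula is □□r → □r.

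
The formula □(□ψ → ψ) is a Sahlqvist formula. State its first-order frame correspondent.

Suppose □(□ψ→ψ) is valid. Take Rxy and set V(ψ)={w : Ryw}. Then at y, □ψ holds; since □(□ψ→ψ) at x, □ψ→ψ at y, so ψ at y, i.e. Ryy.
The converse is a direct semantic check.
Frame condition: ∀x ∀y (Rxy → Ryy).

shift-reflexivity: ∀x ∀y (Rxy → Ryy)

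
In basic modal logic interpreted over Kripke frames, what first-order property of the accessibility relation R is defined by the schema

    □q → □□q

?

Transitivity

Suppose □q→□□q is valid. Take Rxy, Ryz and set V(q)={w : Rxw}. Then □q at x, so □□q at x, so □q at y, so q at z, i.e. Rxz.
The converse is a direct semantic check.
So the correspondent is transitivity.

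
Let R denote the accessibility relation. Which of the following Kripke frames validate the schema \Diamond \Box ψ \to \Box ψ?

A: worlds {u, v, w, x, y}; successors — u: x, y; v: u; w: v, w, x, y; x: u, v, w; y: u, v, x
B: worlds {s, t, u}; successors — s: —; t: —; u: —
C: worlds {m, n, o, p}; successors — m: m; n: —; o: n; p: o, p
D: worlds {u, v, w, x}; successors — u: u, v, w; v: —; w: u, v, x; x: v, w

Frame correspondent (Sahlqvist): \forall x \forall y \forall z (Rxy \wedge Rxz \to Ryz) — i.e. the Euclidean property.
A: fails — Rux and Rux but not Rxx.
B: condition met.
C: fails — Ron and Ron but not Rnn.
D: fails — Ruv and Ruv but not Rvv.

B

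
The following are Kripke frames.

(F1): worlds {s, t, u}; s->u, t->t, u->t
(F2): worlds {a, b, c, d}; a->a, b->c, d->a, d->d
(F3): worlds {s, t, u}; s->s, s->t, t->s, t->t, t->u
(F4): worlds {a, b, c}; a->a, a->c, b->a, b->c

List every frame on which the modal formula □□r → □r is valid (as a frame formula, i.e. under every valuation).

The schema corresponds to density: ∀x ∀y (Rxy → ∃z (Rxz ∧ Rzy)).
(F1): fails — Rsu but no z with Rsz and Rzu.
(F2): fails — Rbc but no z with Rbz and Rzc.
(F3): satisfies the condition.
(F4): satisfies the condition.
Valid on: (F3), (F4).

(F3), (F4)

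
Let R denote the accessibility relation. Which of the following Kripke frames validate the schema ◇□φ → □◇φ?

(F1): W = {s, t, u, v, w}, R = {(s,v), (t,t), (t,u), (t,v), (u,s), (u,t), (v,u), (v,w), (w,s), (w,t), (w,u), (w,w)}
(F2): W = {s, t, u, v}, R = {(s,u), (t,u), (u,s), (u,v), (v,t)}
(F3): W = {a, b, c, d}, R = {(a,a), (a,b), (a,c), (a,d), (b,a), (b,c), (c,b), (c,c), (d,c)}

Frame correspondent (Sahlqvist): ∀x ∀y ∀z (Rxy ∧ Rxz → ∃w (Ryw ∧ Rzw)) — i.e. convergence.
(F1): fails — Rtv and Rtu but v and u have no common successor.
(F2): fails — Ruv and Rus but v and s have no common successor.
(F3): ✓.

(F3)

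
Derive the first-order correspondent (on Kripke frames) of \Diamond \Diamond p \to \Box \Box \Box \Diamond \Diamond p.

\forall x \forall y \forall z ((x R^2 y \wedge x R^3 z) \to \exists w (y = w \wedge z R^2 w))

This is a Sahlqvist (Geach-type) schema ◇^2□^0p → □^3◇^2p.
Minimal-valuation argument: fix x; take any y with xR^2y and any z with xR^3z. Set V(p) to the set of worlds R-reachable from y in exactly 0 steps. Then □^0p holds at y, so the antecedent holds at x; validity forces ◇^2p at z, giving a w with zR^2w and yR^0w.
First-order correspondent: \forall x \forall y \forall z ((x R^2 y \wedge x R^3 z) \to \exists w (y = w \wedge z R^2 w)).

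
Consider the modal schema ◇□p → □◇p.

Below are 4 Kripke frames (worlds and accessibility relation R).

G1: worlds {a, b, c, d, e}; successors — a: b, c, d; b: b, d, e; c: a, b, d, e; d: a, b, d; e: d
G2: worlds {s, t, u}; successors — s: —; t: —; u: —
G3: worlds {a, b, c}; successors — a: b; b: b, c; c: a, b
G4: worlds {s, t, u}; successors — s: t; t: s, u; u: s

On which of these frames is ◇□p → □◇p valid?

G1, G2, G3

The schema corresponds to convergence: ∀x ∀y ∀z (Rxy ∧ Rxz → ∃w (Ryw ∧ Rzw)).
G1: holds.
G2: holds.
G3: holds.
G4: fails — Rtu and Rts but u and s have no common successor.
Valid on: G1, G2, G3.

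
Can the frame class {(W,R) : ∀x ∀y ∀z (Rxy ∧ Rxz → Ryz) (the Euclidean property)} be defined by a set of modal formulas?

Yes — defined by ◇q → □◇q

The condition is the Euclidean property. A defining modal formula is ◇q → □◇q.
Suppose ◇q→□◇q is valid. Take Rxy, Rxz and set V(q)={y}. Then ◇q at x, so □◇q at x, so ◇q at z, so some w with Rzw has q; w=y, i.e. Rzy. By symmetry of the argument, Ryz.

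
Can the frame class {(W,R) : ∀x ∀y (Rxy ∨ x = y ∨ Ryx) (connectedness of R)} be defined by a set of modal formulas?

Not modally definable

If a class were modally definable it would be closed under disjoint unions (Goldblatt–Thomason).
Take 4 disjoint single-world reflexive frames: each is trivially connected, but their disjoint union has 4 worlds with no edge between distinct components, so it is not connected.
So no modal formula (or set of formulas) defines exactly the connected frames.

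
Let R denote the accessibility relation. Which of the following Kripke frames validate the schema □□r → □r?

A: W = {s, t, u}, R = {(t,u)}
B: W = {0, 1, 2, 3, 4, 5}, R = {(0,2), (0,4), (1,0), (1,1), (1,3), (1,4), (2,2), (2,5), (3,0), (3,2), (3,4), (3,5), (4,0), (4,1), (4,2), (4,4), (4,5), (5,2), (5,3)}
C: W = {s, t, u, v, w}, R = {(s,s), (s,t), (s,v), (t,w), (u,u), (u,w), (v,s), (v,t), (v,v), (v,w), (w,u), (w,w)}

C

This is the axiom for density; its first-order frame correspondent is ∀x ∀y (Rxy → ∃z (Rxz ∧ Rzy)).
A: fails — Rtu but no z with Rtz and Rzu.
B: fails — R53 but no z with R5z and Rz3.
C: satisfies the condition.
Valid on: C.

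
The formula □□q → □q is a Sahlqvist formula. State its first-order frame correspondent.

Density

Suppose □□q→□q is valid. Take Rxy and set V(q)={w : xR²w}. Then □□q at x, so □q at x, so q at y, i.e. ∃z(Rxz∧Rzy).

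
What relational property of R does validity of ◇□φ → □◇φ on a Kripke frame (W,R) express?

Suppose ◇□φ→□◇φ is valid. Take Rxy, Rxz and set V(φ)={w : Ryw}. Then □φ at y so ◇□φ at x, so □◇φ at x, so ◇φ at z, giving w with Rzw and Ryw.

convergence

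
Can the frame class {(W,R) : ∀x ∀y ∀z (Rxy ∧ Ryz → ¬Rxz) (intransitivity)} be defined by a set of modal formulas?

Modal frame validity is preserved under surjective bounded morphisms.
The 5-cycle (worlds w0,w1,w2,w3,w4 with w0→w1→w2→w3→w4→w0) is intransitive. Mapping every world to a single reflexive point • is a surjective bounded morphism; the reflexive point is not intransitive (R••∧R•• but R••).
So the class is not modally definable.

No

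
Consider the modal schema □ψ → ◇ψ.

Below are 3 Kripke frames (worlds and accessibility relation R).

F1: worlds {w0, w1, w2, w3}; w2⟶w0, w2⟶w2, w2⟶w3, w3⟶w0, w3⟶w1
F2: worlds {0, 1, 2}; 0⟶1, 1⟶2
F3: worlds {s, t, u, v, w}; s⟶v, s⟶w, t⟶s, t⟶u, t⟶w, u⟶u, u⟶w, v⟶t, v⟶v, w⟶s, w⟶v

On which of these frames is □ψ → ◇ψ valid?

This is the axiom for seriality; its first-order frame correspondent is ∀x ∃y Rxy.
F1: fails — world w0 has no successor.
F2: fails — world 2 has no successor.
F3: ✓.

F3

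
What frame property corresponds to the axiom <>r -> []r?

This schema is the CD axiom.
It corresponds to partial functionality: forall x forall y forall z (Rxy & Rxz -> y = z).

partial functionality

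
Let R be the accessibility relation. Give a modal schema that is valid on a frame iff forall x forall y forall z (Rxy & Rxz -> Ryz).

◇ψ → □◇ψ

A defining formula is ◇ψ → □◇ψ (the 5 axiom).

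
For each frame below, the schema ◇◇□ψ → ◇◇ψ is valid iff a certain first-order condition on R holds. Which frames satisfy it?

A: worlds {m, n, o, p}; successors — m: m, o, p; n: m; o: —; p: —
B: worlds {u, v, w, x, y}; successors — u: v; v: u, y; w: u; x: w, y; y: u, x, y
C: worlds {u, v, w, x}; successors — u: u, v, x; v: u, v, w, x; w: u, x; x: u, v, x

Frame correspondent (Sahlqvist): ∀x ∀y (xR²y → ∃w (yRw ∧ xR²w)) — i.e. a generalized confluence (Geach) condition.
A: fails — mR²o but no w with oRw and mR²w.
B: fails — uR²u but no t with uRt and uR²t.
C: condition met.

C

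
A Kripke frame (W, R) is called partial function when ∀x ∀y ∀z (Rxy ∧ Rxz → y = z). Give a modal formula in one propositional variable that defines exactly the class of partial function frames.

The condition is partial functionality. The CD schema ◇r → □r defines it.
Suppose ◇r→□r is valid. Take Rxy, Rxz and set V(r)={y}. Then ◇r at x, so □r at x, so r at z, i.e. z=y.

◇r → □r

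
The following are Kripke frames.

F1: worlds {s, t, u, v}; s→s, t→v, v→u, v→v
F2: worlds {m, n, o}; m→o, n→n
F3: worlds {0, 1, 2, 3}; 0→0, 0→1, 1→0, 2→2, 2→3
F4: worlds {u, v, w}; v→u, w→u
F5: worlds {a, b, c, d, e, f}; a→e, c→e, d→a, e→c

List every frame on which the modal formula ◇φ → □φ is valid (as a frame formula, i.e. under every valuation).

F2, F4, F5

The schema corresponds to partial functionality: ∀x ∀y ∀z (Rxy ∧ Rxz → y = z).
F1: fails — v sees both u and v.
F2: ✓.
F3: fails — 0 sees both 0 and 1.
F4: ✓.
F5: ✓.
Valid on: F2, F4, F5.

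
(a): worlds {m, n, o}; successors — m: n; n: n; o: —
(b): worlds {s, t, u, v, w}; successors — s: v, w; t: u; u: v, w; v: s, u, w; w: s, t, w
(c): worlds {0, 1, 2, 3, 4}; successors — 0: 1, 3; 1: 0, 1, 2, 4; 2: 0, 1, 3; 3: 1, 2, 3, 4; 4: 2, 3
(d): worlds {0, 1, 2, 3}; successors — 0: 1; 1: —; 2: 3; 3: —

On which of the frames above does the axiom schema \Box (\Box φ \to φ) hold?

(a)

The schema corresponds to shift-reflexivity: \forall x \forall y (Rxy \to Ryy).
(a): holds.
(b): fails — Ruv but not Rvv.
(c): fails — R10 but not R00.
(d): fails — R01 but not R11.
Valid on: (a).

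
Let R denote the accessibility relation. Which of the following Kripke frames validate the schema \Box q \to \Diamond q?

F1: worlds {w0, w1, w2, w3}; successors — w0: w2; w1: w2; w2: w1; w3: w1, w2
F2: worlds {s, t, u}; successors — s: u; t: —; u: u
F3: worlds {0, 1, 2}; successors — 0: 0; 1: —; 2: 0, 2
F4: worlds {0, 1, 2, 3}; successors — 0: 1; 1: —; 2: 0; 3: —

F1

This is the axiom for seriality; its first-order frame correspondent is \forall x \exists y Rxy.
F1: holds.
F2: fails — world t has no successor.
F3: fails — world 1 has no successor.
F4: fails — world 1 has no successor.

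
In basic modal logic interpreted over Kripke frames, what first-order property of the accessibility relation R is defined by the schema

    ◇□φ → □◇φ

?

Suppose ◇□φ→□◇φ is valid. Take Rxy, Rxz and set V(φ)={w : Ryw}. Then □φ at y so ◇□φ at x, so □◇φ at x, so ◇φ at z, giving w with Rzw and Ryw.
Conversely, any frame satisfying ∀x ∀y ∀z (Rxy ∧ Rxz → ∃w (Ryw ∧ Rzw)) validates the schema.
Frame condition: ∀x ∀y ∀z (Rxy ∧ Rxz → ∃w (Ryw ∧ Rzw)).

convergence: ∀x ∀y ∀z (Rxy ∧ Rxz → ∃w (Ryw ∧ Rzw))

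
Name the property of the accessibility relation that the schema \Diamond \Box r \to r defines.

Symmetry

This is a form of the B axiom.
It corresponds to symmetry: \forall x \forall y (Rxy \to Ryx).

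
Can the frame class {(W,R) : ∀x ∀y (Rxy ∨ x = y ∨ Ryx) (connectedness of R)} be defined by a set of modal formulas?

Any modally definable frame class is closed under disjoint unions.
Take 3 disjoint single-world reflexive frames: each is trivially connected, but their disjoint union has 3 worlds with no edge between distinct components, so it is not connected.
So the class is not modally definable.

Not modally definable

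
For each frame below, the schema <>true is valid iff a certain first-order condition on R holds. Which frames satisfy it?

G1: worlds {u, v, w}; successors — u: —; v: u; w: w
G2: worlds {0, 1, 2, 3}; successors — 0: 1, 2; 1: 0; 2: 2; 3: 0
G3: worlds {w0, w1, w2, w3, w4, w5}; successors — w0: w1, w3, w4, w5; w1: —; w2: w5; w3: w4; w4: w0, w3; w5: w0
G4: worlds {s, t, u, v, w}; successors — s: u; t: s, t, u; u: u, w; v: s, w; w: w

G2, G4

This is the axiom for seriality; its first-order frame correspondent is forall x exists y Rxy.
G1: fails — world u has no successor.
G2: ✓.
G3: fails — world w1 has no successor.
G4: ✓.
Valid on: G2, G4.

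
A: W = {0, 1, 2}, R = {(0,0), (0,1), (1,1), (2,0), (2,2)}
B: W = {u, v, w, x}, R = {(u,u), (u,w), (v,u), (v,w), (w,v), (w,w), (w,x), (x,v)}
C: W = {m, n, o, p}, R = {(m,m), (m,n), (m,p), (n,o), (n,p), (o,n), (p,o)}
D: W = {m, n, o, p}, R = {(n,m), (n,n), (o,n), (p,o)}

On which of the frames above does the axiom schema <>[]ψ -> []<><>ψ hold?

A

Frame correspondent (Sahlqvist): forall x forall y forall z ((xRy & xRz) -> exists w (yRw & z R^2 w)) — i.e. a generalized confluence (Geach) condition.
A: ✓.
B: fails — wRx, wRx but no t with xRt and xR²t.
C: fails — mRn, mRp but no w with nRw and pR²w.
D: fails — nRm, nRm but no w with mRw and mR²w.
Valid on: A.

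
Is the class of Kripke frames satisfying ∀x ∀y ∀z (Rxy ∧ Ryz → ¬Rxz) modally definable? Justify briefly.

Not definable by any modal formula

Any modally definable frame class is closed under surjective bounded morphisms.
The 7-cycle (worlds a,b,c,d,e,f,g with a→b→c→d→e→f→g→a) is intransitive. Mapping every world to a single reflexive point • is a surjective bounded morphism; the reflexive point is not intransitive (R••∧R•• but R••).
So the class is not modally definable.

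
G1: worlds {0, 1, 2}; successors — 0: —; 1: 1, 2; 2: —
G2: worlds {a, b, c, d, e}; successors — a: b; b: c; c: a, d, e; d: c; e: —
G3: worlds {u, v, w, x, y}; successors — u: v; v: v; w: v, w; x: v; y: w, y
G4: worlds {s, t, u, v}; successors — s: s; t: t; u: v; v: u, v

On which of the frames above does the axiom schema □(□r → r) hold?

G3

This is the axiom for shift-reflexivity; its first-order frame correspondent is ∀x ∀y (Rxy → Ryy).
G1: fails — R12 but not R22.
G2: fails — Rbc but not Rcc.
G3: ✓.
G4: fails — Rvu but not Ruu.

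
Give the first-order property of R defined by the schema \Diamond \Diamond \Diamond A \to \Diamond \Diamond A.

\forall x \forall y (x R^3 y \to \exists w (y = w \wedge x R^2 w))

This is a Sahlqvist (Geach-type) schema ◇^3□^0A → □^0◇^2A.
First-order correspondent: \forall x \forall y (x R^3 y \to \exists w (y = w \wedge x R^2 w)).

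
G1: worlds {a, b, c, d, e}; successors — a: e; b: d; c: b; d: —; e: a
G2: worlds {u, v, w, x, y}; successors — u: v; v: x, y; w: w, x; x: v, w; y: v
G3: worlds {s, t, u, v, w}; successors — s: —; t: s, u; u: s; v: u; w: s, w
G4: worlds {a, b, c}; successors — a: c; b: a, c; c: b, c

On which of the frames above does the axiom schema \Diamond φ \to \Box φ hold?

This is the axiom for partial functionality; its first-order frame correspondent is \forall x \forall y \forall z (Rxy \wedge Rxz \to y = z).
G1: condition met.
G2: fails — v sees both x and y.
G3: fails — t sees both s and u.
G4: fails — b sees both a and c.

G1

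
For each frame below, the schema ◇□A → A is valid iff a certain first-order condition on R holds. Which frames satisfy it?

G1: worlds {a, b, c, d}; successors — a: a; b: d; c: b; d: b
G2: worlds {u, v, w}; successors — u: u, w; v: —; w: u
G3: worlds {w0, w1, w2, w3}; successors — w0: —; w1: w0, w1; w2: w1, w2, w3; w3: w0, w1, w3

The schema corresponds to symmetry: ∀x ∀y (Rxy → Ryx).
G1: fails — Rcb but not Rbc.
G2: ✓.
G3: fails — Rw1w0 but not Rw0w1.

G2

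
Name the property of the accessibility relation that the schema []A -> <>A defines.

seriality

Suppose □A→◇A is valid. At any x set V(A)=W. Then □A at x, so ◇A at x, so x has a successor.
The converse is a direct semantic check.
Frame condition: forall x exists y Rxy.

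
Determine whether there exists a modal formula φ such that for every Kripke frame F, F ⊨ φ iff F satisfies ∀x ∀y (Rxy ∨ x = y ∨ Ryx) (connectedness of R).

Not definable by any modal formula

Modal frame validity is preserved under disjoint unions.
Take 4 disjoint single-world reflexive frames: each is trivially connected, but their disjoint union has 4 worlds with no edge between distinct components, so it is not connected.
So the class is not modally definable.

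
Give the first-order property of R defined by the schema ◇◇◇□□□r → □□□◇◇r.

∀x ∀y ∀z ((xR³y ∧ xR³z) → ∃w (yR³w ∧ zR²w))

This is a Sahlqvist (Geach-type) schema ◇^3□^3r → □^3◇^2r.
Minimal-valuation argument: fix x; take any y with xR^3y and any z with xR^3z. Set V(r) to the set of worlds R-reachable from y in exactly 3 steps. Then □^3r holds at y, so the antecedent holds at x; validity forces ◇^2r at z, giving a w with zR^2w and yR^3w.
First-order correspondent: ∀x ∀y ∀z ((xR³y ∧ xR³z) → ∃w (yR³w ∧ zR²w)).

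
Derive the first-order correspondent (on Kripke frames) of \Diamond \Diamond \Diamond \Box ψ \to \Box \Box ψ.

\forall x \forall y \forall z ((x R^3 y \wedge x R^2 z) \to \exists w (yRw \wedge z = w))

This is a Sahlqvist (Geach-type) schema ◇^3□^1ψ → □^2◇^0ψ.
Minimal-valuation argument: fix x; take any y with xR^3y and any z with xR^2z. Set V(ψ) to the set of worlds R-reachable from y in exactly 1 step. Then □^1ψ holds at y, so the antecedent holds at x; validity forces ◇^0ψ at z, giving a w with zR^0w and yR^1w.
First-order correspondent: \forall x \forall y \forall z ((x R^3 y \wedge x R^2 z) \to \exists w (yRw \wedge z = w)).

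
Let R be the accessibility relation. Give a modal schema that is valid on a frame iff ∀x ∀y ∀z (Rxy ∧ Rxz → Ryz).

A defining formula is ◇ψ → □◇ψ (the 5 axiom).
Suppose ◇ψ→□◇ψ is valid. Take Rxy, Rxz and set V(ψ)={y}. Then ◇ψ at x, so □◇ψ at x, so ◇ψ at z, so some w with Rzw has ψ; w=y, i.e. Rzy. By symmetry of the argument, Ryz.

◇ψ → □◇ψ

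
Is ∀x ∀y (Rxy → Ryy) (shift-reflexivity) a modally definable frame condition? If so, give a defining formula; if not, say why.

This is a Sahlqvist condition; the T□ axiom □(□r → r) defines it.
Suppose □(□r→r) is valid. Take Rxy and set V(r)={w : Ryw}. Then at y, □r holds; since □(□r→r) at x, □r→r at y, so r at y, i.e. Ryy.

Yes, by □(□r → r)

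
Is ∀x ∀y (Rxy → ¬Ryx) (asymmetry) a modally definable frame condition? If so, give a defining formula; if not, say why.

If a class were modally definable it would be closed under surjective bounded morphisms (Goldblatt–Thomason).
The 3-cycle (worlds 0,1,2 with 0→1→2→0) is asymmetric. Mapping every world to a single reflexive point • is a surjective bounded morphism, and the reflexive point is not asymmetric (R•• but asymmetry requires ¬R••).
So no modal formula (or set of formulas) defines exactly the asymmetric frames.

No — not modally definable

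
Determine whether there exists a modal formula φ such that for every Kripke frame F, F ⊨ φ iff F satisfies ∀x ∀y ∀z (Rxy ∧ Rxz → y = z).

Yes — defined by ◇p → □p

This is a Sahlqvist condition; the CD axiom ◇p → □p defines it.
Suppose ◇p→□p is valid. Take Rxy, Rxz and set V(p)={y}. Then ◇p at x, so □p at x, so p at z, i.e. z=y.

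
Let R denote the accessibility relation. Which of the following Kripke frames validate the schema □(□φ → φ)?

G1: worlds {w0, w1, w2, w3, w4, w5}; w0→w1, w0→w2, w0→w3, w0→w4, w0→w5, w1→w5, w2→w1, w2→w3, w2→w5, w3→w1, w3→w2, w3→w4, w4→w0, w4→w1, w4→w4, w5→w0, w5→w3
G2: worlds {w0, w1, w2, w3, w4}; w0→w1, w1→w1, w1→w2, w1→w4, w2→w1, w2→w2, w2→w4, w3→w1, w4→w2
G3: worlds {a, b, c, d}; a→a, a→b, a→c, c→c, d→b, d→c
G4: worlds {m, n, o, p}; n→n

This is the axiom for shift-reflexivity; its first-order frame correspondent is ∀x ∀y (Rxy → Ryy).
G1: fails — Rw1w5 but not Rw5w5.
G2: fails — Rw2w4 but not Rw4w4.
G3: fails — Rab but not Rbb.
G4: holds.
Valid on: G4.

G4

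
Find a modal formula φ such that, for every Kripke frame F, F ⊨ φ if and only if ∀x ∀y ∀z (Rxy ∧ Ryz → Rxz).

□ψ → □□ψ

This is transitivity; the standard corresponding axiom is 4: □ψ → □□ψ.
Suppose □ψ→□□ψ is valid. Take Rxy, Ryz and set V(ψ)={w : Rxw}. Then □ψ at x, so □□ψ at x, so □ψ at y, so ψ at z, i.e. Rxz.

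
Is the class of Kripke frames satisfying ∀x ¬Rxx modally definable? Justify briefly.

Modal frame validity is preserved under surjective bounded morphisms.
The 4-cycle (worlds a,b,c,d with a→b→c→d→a) is irreflexive, and the map sending every world to a single reflexive point • is a surjective bounded morphism (forth: every edge maps to (•,•); back: every world has a successor). So any modal formula valid on the 4-cycle is also valid on the reflexive point, which is not irreflexive.
So no modal formula (or set of formulas) defines exactly the irreflexive frames.

Not definable by any modal formula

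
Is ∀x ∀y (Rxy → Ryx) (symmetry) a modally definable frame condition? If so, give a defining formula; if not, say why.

This is a Sahlqvist condition; the B axiom q → □◇q defines it.
Suppose q→□◇q is valid. Take Rxy and set V(q)={x}. Then q at x, so □◇q at x, so ◇q at y, so some z with Ryz has q; z=x, i.e. Ryx.

Definable; q → □◇q defines it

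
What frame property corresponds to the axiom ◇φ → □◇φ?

the Euclidean property: ∀x ∀y ∀z (Rxy ∧ Rxz → Ryz)

Suppose ◇φ→□◇φ is valid. Take Rxy, Rxz and set V(φ)={y}. Then ◇φ at x, so □◇φ at x, so ◇φ at z, so some w with Rzw has φ; w=y, i.e. Rzy. By symmetry of the argument, Ryz.
Conversely, on a frame with the Euclidean property the schema holds at every world under every valuation.
So the correspondent is the Euclidean property.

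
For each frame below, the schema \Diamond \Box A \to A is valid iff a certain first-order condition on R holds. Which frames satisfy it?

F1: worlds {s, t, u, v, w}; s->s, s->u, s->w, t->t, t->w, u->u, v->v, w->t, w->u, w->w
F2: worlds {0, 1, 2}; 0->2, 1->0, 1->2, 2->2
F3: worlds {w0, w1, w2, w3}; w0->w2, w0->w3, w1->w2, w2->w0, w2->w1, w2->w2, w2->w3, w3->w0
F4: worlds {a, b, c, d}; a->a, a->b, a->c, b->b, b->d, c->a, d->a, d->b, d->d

Frame correspondent (Sahlqvist): \forall x \forall y (Rxy \to Ryx) — i.e. symmetry.
F1: fails — Rwu but not Ruw.
F2: fails — R12 but not R21.
F3: fails — Rw2w3 but not Rw3w2.
F4: fails — Rab but not Rba.
Valid on no frame.

none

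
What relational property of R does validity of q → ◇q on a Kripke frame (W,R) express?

Replacing q by ¬q and contraposing gives the equivalent schema □q → q.
Suppose □q→q is valid. At any x set V(q)={w : Rxw}. Then □q holds at x, so q holds at x, i.e. Rxx.
Conversely, on a frame with reflexivity the schema holds at every world under every valuation.
Frame condition: ∀x Rxx.

Reflexivity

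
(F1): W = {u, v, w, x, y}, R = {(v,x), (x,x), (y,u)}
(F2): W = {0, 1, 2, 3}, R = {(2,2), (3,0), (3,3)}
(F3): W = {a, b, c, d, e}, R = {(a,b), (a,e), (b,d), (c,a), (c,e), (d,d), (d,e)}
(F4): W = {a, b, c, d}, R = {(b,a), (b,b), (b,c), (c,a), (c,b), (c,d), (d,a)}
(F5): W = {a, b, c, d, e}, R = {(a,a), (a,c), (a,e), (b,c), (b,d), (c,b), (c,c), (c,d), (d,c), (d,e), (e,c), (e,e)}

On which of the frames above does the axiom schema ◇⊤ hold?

(F5)

The schema corresponds to seriality: ∀x ∃y Rxy.
(F1): fails — world u has no successor.
(F2): fails — world 0 has no successor.
(F3): fails — world e has no successor.
(F4): fails — world a has no successor.
(F5): condition met.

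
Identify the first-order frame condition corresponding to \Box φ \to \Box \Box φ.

This schema is the 4 axiom.
It corresponds to transitivity: \forall x \forall y \forall z (Rxy \wedge Ryz \to Rxz).

transitivity: \forall x \forall y \forall z (Rxy \wedge Ryz \to Rxz)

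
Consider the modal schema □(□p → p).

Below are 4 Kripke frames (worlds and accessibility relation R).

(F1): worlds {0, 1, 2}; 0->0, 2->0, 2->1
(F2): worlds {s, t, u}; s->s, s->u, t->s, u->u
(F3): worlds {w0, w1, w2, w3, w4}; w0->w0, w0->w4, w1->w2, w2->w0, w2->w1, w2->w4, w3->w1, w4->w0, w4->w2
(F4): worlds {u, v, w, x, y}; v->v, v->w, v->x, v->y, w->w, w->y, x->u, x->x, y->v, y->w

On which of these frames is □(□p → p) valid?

(F2)

The schema corresponds to shift-reflexivity: ∀x ∀y (Rxy → Ryy).
(F1): fails — R21 but not R11.
(F2): condition met.
(F3): fails — Rw1w2 but not Rw2w2.
(F4): fails — Rxu but not Ruu.
Valid on: (F2).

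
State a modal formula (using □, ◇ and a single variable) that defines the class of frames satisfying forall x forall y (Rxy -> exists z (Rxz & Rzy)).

□□r → □r

The condition is density. The C4 schema □□r → □r defines it.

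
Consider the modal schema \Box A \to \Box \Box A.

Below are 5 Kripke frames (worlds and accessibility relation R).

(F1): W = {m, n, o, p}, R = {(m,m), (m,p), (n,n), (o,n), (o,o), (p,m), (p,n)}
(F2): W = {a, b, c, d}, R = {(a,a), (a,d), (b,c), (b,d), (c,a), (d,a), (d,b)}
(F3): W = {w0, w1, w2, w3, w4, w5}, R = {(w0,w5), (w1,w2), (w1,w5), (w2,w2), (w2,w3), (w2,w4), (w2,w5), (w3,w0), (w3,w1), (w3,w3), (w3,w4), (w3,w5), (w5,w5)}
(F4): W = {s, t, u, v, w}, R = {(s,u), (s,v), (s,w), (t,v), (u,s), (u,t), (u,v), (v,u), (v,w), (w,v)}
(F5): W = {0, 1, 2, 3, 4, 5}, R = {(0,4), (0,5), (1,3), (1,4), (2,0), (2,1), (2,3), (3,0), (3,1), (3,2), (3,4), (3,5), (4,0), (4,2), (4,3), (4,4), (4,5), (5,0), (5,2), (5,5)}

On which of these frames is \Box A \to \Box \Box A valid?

none

This is the axiom for transitivity; its first-order frame correspondent is \forall x \forall y \forall z (Rxy \wedge Ryz \to Rxz).
(F1): fails — Rpm and Rmp but not Rpp.
(F2): fails — Rbc and Rca but not Rba.
(F3): fails — Rw1w2 and Rw2w4 but not Rw1w4.
(F4): fails — Ruv and Rvw but not Ruw.
(F5): fails — R34 and R43 but not R33.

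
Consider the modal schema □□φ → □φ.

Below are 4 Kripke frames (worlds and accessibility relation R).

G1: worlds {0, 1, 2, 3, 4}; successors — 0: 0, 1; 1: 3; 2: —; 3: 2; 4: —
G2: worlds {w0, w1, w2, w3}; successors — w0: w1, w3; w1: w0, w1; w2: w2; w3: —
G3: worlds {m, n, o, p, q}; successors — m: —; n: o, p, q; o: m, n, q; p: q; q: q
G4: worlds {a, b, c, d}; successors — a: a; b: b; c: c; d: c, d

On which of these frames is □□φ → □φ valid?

The schema corresponds to density: ∀x ∀y (Rxy → ∃z (Rxz ∧ Rzy)).
G1: fails — R32 but no z with R3z and Rz2.
G2: fails — Rw0w3 but no z with Rw0z and Rzw3.
G3: fails — Rom but no z with Roz and Rzm.
G4: holds.

G4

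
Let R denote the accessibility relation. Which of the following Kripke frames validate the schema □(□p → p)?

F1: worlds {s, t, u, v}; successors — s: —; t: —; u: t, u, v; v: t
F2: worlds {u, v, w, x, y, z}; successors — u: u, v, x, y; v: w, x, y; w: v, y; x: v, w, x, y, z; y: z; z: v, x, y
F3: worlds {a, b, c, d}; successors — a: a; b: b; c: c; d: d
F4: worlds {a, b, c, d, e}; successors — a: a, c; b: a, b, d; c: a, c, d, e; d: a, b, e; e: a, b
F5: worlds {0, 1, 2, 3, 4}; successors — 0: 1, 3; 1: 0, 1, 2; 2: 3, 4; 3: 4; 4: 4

F3

This is the axiom for shift-reflexivity; its first-order frame correspondent is ∀x ∀y (Rxy → Ryy).
F1: fails — Ruv but not Rvv.
F2: fails — Ruv but not Rvv.
F3: ✓.
F4: fails — Rde but not Ree.
F5: fails — R10 but not R00.
Valid on: F3.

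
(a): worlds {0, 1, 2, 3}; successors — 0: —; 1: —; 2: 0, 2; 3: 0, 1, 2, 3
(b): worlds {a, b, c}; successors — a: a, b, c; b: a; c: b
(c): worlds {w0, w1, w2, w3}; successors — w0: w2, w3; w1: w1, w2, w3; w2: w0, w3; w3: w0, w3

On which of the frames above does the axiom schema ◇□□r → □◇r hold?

(c)

The schema corresponds to a generalized confluence (Geach) condition: ∀x ∀y ∀z ((xRy ∧ xRz) → ∃w (yR²w ∧ zRw)).
(a): fails — 2R0, 2R0 but no w with 0R²w and 0Rw.
(b): fails — aRc, aRc but no w with cR²w and cRw.
(c): ✓.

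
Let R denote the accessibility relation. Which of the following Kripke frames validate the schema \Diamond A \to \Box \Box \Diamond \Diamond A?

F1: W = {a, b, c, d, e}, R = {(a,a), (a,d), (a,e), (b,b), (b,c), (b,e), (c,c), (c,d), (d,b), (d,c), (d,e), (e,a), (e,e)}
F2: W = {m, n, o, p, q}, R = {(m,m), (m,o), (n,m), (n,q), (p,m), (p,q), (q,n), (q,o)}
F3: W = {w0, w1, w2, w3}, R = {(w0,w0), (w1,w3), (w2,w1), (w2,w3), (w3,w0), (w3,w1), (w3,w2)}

The schema corresponds to a generalized confluence (Geach) condition: \forall x \forall y \forall z ((xRy \wedge x R^2 z) \to \exists w (y = w \wedge z R^2 w)).
F1: fails — aRa, aR²c but no w with a=w and cR²w.
F2: fails — mRm, mR²o but no w with m=w and oR²w.
F3: fails — w1Rw3, w1R²w0 but no w with w3=w and w0R²w.
Valid on no frame.

none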